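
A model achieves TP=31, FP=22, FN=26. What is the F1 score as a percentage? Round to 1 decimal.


Precision = TP / (TP + FP) = 31 / 53 = 0.5849
Recall = TP / (TP + FN) = 31 / 57 = 0.5439
F1 = 2 * P * R / (P + R)
= 2 * 0.5849 * 0.5439 / (0.5849 + 0.5439)
= 0.6362 / 1.1288
= 0.5636
As percentage: 56.4%

56.4


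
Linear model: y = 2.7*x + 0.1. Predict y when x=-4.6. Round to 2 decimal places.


y = 2.7 * -4.6 + (0.1)
= -12.42 + (0.1)
= -12.32

-12.32


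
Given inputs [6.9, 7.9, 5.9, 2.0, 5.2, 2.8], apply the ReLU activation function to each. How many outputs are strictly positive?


ReLU(x) = max(0, x) for each element:
ReLU(6.9) = 6.9
ReLU(7.9) = 7.9
ReLU(5.9) = 5.9
ReLU(2.0) = 2.0
ReLU(5.2) = 5.2
ReLU(2.8) = 2.8
Active neurons (>0): 6

6


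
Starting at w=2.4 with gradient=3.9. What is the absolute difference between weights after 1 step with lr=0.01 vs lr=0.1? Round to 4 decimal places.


With lr=0.01: w_new = 2.4 - 0.01 * 3.9 = 2.361
With lr=0.1: w_new = 2.4 - 0.1 * 3.9 = 2.01
Absolute difference = |2.361 - 2.01|
= 0.3510

0.3510


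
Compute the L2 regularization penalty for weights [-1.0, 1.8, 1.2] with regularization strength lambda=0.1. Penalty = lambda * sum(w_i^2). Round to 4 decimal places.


Squaring each weight:
(-1.0)^2 = 1.0
1.8^2 = 3.24
1.2^2 = 1.44
Sum of squares = 5.68
Penalty = 0.1 * 5.68 = 0.5680

0.5680


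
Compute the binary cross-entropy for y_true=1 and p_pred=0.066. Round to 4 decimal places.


For y=1: Loss = -log(p)
= -log(0.066)
= -(-2.7181)
= 2.7181

2.7181


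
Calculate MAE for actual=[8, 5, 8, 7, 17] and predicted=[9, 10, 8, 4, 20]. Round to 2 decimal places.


Absolute errors: [1, 5, 0, 3, 3]
Sum of absolute errors = 12
MAE = 12 / 5 = 2.40

2.40


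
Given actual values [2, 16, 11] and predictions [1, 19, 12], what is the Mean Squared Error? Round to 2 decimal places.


Differences: [1, -3, -1]
Squared errors: [1, 9, 1]
Sum of squared errors = 11
MSE = 11 / 3 = 3.67

3.67


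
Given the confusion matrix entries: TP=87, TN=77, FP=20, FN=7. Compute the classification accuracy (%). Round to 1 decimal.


Accuracy = (TP + TN) / (TP + TN + FP + FN) * 100
= (87 + 77) / (87 + 77 + 20 + 7)
= 164 / 191
= 0.8586
= 85.9%

85.9


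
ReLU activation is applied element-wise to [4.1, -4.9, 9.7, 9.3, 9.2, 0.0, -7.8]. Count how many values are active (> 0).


ReLU(x) = max(0, x) for each element:
ReLU(4.1) = 4.1
ReLU(-4.9) = 0
ReLU(9.7) = 9.7
ReLU(9.3) = 9.3
ReLU(9.2) = 9.2
ReLU(0.0) = 0
ReLU(-7.8) = 0
Active neurons (>0): 4

4


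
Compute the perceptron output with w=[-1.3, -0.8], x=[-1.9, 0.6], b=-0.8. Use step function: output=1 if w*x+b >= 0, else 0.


z = w . x + b
= -1.3*-1.9 + -0.8*0.6 + -0.8
= 2.47 + -0.48 + -0.8
= 1.99 + -0.8
= 1.19
Since z = 1.19 >= 0, output = 1

1


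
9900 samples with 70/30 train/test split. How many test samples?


Train samples = 9900 * 70% = 6930
Test samples = 9900 - 6930
= 2970

2970


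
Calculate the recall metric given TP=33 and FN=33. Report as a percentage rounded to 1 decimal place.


Recall = TP / (TP + FN) * 100
= 33 / (33 + 33)
= 33 / 66
= 0.5
= 50.0%

50.0


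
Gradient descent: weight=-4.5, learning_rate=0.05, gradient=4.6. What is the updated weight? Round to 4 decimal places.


w_new = w_old - lr * gradient
= -4.5 - 0.05 * 4.6
= -4.5 - (0.23)
= -4.7300

-4.7300


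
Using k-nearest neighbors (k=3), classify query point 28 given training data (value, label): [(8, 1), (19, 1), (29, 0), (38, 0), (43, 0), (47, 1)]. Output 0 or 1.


Distances from query 28:
Point 29 (class 0): distance = 1
Point 19 (class 1): distance = 9
Point 38 (class 0): distance = 10
K=3 nearest neighbors: classes = [0, 1, 0]
Votes for class 1: 1 / 3
Majority vote => class 0

0


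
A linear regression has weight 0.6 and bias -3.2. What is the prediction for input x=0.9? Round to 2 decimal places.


y = 0.6 * 0.9 + (-3.2)
= 0.54 + (-3.2)
= -2.66

-2.66


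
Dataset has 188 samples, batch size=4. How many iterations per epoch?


Iterations per epoch = dataset_size / batch_size
= 188 / 4
= 47

47


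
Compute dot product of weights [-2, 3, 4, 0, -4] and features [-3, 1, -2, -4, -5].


Element-wise products:
-2 * -3 = 6
3 * 1 = 3
4 * -2 = -8
0 * -4 = 0
-4 * -5 = 20
Sum = 6 + 3 + -8 + 0 + 20
= 21

21


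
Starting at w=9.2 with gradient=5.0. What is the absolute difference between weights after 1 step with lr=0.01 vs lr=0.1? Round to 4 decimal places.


With lr=0.01: w_new = 9.2 - 0.01 * 5.0 = 9.15
With lr=0.1: w_new = 9.2 - 0.1 * 5.0 = 8.7
Absolute difference = |9.15 - 8.7|
= 0.4500

0.4500


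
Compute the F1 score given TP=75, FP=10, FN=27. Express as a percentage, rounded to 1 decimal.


Precision = TP / (TP + FP) = 75 / 85 = 0.8824
Recall = TP / (TP + FN) = 75 / 102 = 0.7353
F1 = 2 * P * R / (P + R)
= 2 * 0.8824 * 0.7353 / (0.8824 + 0.7353)
= 1.2976 / 1.6176
= 0.8021
As percentage: 80.2%

80.2


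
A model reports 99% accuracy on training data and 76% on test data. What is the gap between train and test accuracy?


Gap = train_accuracy - test_accuracy
= 99 - 76
= 23%
This large gap strongly indicates overfitting.

23


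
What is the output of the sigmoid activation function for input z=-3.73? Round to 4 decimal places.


sigmoid(z) = 1 / (1 + exp(-z))
exp(-(-3.73)) = exp(3.73) = 41.6791
1 + 41.6791 = 42.6791
1 / 42.6791 = 0.0234

0.0234


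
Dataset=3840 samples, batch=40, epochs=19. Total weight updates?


Iterations per epoch = 3840 / 40 = 96
Total updates = iterations_per_epoch * epochs
= 96 * 19
= 1824

1824


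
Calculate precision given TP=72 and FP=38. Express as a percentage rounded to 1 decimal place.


Precision = TP / (TP + FP) * 100
= 72 / (72 + 38)
= 72 / 110
= 0.6545
= 65.5%

65.5


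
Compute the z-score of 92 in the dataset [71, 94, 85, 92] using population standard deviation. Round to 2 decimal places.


Mean = (71 + 94 + 85 + 92) / 4 = 85.5
Variance = sum((x_i - mean)^2) / n = 81.25
Std = sqrt(81.25) = 9.0139
Z = (x - mean) / std
= (92 - 85.5) / 9.0139
= 6.5 / 9.0139
= 0.72

0.72


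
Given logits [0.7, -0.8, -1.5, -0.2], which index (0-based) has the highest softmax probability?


Softmax is a monotonic transformation, so it preserves the argmax.
We need to find the index of the maximum logit.
Index 0: 0.7
Index 1: -0.8
Index 2: -1.5
Index 3: -0.2
Maximum logit = 0.7 at index 0

0


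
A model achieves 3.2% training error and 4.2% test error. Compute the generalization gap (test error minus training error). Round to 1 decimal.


Generalization gap = test_error - train_error
= 4.2 - 3.2
= 1.0%
A small gap suggests good generalization.

1.0


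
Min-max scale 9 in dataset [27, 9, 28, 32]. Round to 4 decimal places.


Min = 9, Max = 32
Range = 32 - 9 = 23
Scaled = (x - min) / (max - min)
= (9 - 9) / 23
= 0 / 23
= 0.0000

0.0000


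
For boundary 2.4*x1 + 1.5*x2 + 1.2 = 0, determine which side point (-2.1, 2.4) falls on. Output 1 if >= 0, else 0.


Compute 2.4 * -2.1 + 1.5 * 2.4 + 1.2
= -5.04 + 3.6 + 1.2
= -0.24
Since -0.24 < 0, the point is on the negative side.

0


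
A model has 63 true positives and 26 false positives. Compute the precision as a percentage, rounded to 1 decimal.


Precision = TP / (TP + FP) * 100
= 63 / (63 + 26)
= 63 / 89
= 0.7079
= 70.8%

70.8


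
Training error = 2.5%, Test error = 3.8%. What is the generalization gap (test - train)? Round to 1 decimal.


Generalization gap = test_error - train_error
= 3.8 - 2.5
= 1.3%
A small gap suggests good generalization.

1.3


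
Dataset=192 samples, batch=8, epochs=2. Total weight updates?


Iterations per epoch = 192 / 8 = 24
Total updates = iterations_per_epoch * epochs
= 24 * 2
= 48

48


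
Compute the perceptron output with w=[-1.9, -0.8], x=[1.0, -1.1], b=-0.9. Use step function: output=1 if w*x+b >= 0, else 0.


z = w . x + b
= -1.9*1.0 + -0.8*-1.1 + -0.9
= -1.9 + 0.88 + -0.9
= -1.02 + -0.9
= -1.92
Since z = -1.92 < 0, output = 0

0


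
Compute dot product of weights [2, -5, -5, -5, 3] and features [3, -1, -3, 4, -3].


Element-wise products:
2 * 3 = 6
-5 * -1 = 5
-5 * -3 = 15
-5 * 4 = -20
3 * -3 = -9
Sum = 6 + 5 + 15 + -20 + -9
= -3

-3


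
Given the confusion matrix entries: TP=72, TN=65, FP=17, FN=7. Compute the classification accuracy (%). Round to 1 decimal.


Accuracy = (TP + TN) / (TP + TN + FP + FN) * 100
= (72 + 65) / (72 + 65 + 17 + 7)
= 137 / 161
= 0.8509
= 85.1%

85.1


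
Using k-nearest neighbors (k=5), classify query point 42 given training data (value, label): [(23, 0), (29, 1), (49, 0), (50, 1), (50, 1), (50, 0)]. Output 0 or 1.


Distances from query 42:
Point 49 (class 0): distance = 7
Point 50 (class 0): distance = 8
Point 50 (class 1): distance = 8
Point 50 (class 1): distance = 8
Point 29 (class 1): distance = 13
K=5 nearest neighbors: classes = [0, 0, 1, 1, 1]
Votes for class 1: 3 / 5
Majority vote => class 1

1


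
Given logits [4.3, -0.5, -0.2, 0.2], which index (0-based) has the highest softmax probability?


Softmax is a monotonic transformation, so it preserves the argmax.
We need to find the index of the maximum logit.
Index 0: 4.3
Index 1: -0.5
Index 2: -0.2
Index 3: 0.2
Maximum logit = 4.3 at index 0

0


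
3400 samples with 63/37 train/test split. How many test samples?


Train samples = 3400 * 63% = 2142
Test samples = 3400 - 2142
= 1258

1258


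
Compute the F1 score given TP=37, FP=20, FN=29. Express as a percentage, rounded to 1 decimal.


Precision = TP / (TP + FP) = 37 / 57 = 0.6491
Recall = TP / (TP + FN) = 37 / 66 = 0.5606
F1 = 2 * P * R / (P + R)
= 2 * 0.6491 * 0.5606 / (0.6491 + 0.5606)
= 0.7278 / 1.2097
= 0.6016
As percentage: 60.2%

60.2


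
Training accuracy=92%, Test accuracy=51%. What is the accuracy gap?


Gap = train_accuracy - test_accuracy
= 92 - 51
= 41%
This large gap strongly indicates overfitting.

41


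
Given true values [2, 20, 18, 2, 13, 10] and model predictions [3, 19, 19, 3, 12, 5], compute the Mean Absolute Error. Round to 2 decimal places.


Absolute errors: [1, 1, 1, 1, 1, 5]
Sum of absolute errors = 10
MAE = 10 / 6 = 1.67

1.67


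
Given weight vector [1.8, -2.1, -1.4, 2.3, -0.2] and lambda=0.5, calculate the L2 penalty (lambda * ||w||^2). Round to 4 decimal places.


Squaring each weight:
1.8^2 = 3.24
(-2.1)^2 = 4.41
(-1.4)^2 = 1.96
2.3^2 = 5.29
(-0.2)^2 = 0.04
Sum of squares = 14.94
Penalty = 0.5 * 14.94 = 7.4700

7.4700


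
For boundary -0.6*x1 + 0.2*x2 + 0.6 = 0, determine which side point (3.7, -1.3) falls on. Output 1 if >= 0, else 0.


Compute -0.6 * 3.7 + 0.2 * -1.3 + 0.6
= -2.22 + -0.26 + 0.6
= -1.88
Since -1.88 < 0, the point is on the negative side.

0


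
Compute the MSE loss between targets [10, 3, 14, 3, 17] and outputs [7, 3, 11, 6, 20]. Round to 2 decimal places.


Differences: [3, 0, 3, -3, -3]
Squared errors: [9, 0, 9, 9, 9]
Sum of squared errors = 36
MSE = 36 / 5 = 7.20

7.20


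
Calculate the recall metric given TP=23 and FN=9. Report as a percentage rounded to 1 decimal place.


Recall = TP / (TP + FN) * 100
= 23 / (23 + 9)
= 23 / 32
= 0.7188
= 71.9%

71.9


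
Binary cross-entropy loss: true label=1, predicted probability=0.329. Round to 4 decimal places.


For y=1: Loss = -log(p)
= -log(0.329)
= -(-1.1117)
= 1.1117

1.1117


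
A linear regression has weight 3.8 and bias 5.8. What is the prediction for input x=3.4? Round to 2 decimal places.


y = 3.8 * 3.4 + (5.8)
= 12.92 + (5.8)
= 18.72

18.72


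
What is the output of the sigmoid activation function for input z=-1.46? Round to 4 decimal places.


sigmoid(z) = 1 / (1 + exp(-z))
exp(-(-1.46)) = exp(1.46) = 4.306
1 + 4.306 = 5.306
1 / 5.306 = 0.1885

0.1885


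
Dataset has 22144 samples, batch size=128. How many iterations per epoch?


Iterations per epoch = dataset_size / batch_size
= 22144 / 128
= 173

173


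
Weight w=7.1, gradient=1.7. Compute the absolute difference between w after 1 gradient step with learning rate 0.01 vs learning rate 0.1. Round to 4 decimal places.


With lr=0.01: w_new = 7.1 - 0.01 * 1.7 = 7.083
With lr=0.1: w_new = 7.1 - 0.1 * 1.7 = 6.93
Absolute difference = |7.083 - 6.93|
= 0.1530

0.1530


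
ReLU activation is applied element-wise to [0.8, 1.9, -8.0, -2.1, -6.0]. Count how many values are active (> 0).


ReLU(x) = max(0, x) for each element:
ReLU(0.8) = 0.8
ReLU(1.9) = 1.9
ReLU(-8.0) = 0
ReLU(-2.1) = 0
ReLU(-6.0) = 0
Active neurons (>0): 2

2


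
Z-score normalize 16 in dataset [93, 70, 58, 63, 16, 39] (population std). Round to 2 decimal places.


Mean = (93 + 70 + 58 + 63 + 16 + 39) / 6 = 56.5
Variance = sum((x_i - mean)^2) / n = 584.25
Std = sqrt(584.25) = 24.1713
Z = (x - mean) / std
= (16 - 56.5) / 24.1713
= -40.5 / 24.1713
= -1.68

-1.68


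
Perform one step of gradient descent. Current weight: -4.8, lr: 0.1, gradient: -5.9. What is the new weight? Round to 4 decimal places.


w_new = w_old - lr * gradient
= -4.8 - 0.1 * -5.9
= -4.8 - (-0.59)
= -4.2100

-4.2100


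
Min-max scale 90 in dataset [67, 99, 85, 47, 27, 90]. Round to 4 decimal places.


Min = 27, Max = 99
Range = 99 - 27 = 72
Scaled = (x - min) / (max - min)
= (90 - 27) / 72
= 63 / 72
= 0.8750

0.8750


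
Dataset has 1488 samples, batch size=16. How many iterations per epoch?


Iterations per epoch = dataset_size / batch_size
= 1488 / 16
= 93

93


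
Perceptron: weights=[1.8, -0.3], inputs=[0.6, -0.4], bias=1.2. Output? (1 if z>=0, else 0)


z = w . x + b
= 1.8*0.6 + -0.3*-0.4 + 1.2
= 1.08 + 0.12 + 1.2
= 1.2 + 1.2
= 2.4
Since z = 2.4 >= 0, output = 1

1


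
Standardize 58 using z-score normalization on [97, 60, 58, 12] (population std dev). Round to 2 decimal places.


Mean = (97 + 60 + 58 + 12) / 4 = 56.75
Variance = sum((x_i - mean)^2) / n = 908.6875
Std = sqrt(908.6875) = 30.1444
Z = (x - mean) / std
= (58 - 56.75) / 30.1444
= 1.25 / 30.1444
= 0.04

0.04


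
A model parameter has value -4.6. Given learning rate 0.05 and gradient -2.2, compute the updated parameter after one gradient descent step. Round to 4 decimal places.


w_new = w_old - lr * gradient
= -4.6 - 0.05 * -2.2
= -4.6 - (-0.11)
= -4.4900

-4.4900


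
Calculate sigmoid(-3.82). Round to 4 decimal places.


sigmoid(z) = 1 / (1 + exp(-z))
exp(-(-3.82)) = exp(3.82) = 45.6042
1 + 45.6042 = 46.6042
1 / 46.6042 = 0.0215

0.0215


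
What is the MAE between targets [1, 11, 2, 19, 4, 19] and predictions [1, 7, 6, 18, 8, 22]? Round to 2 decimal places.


Absolute errors: [0, 4, 4, 1, 4, 3]
Sum of absolute errors = 16
MAE = 16 / 6 = 2.67

2.67


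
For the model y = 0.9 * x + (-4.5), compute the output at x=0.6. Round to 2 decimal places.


y = 0.9 * 0.6 + (-4.5)
= 0.54 + (-4.5)
= -3.96

-3.96


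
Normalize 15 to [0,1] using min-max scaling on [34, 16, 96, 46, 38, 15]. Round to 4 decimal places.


Min = 15, Max = 96
Range = 96 - 15 = 81
Scaled = (x - min) / (max - min)
= (15 - 15) / 81
= 0 / 81
= 0.0000

0.0000


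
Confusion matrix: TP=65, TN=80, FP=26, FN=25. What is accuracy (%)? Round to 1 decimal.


Accuracy = (TP + TN) / (TP + TN + FP + FN) * 100
= (65 + 80) / (65 + 80 + 26 + 25)
= 145 / 196
= 0.7398
= 74.0%

74.0


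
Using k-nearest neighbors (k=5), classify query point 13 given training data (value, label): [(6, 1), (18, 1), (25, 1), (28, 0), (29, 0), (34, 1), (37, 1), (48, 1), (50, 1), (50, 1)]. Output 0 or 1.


Distances from query 13:
Point 18 (class 1): distance = 5
Point 6 (class 1): distance = 7
Point 25 (class 1): distance = 12
Point 28 (class 0): distance = 15
Point 29 (class 0): distance = 16
K=5 nearest neighbors: classes = [1, 1, 1, 0, 0]
Votes for class 1: 3 / 5
Majority vote => class 1

1


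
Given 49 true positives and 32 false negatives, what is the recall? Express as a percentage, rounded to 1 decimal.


Recall = TP / (TP + FN) * 100
= 49 / (49 + 32)
= 49 / 81
= 0.6049
= 60.5%

60.5


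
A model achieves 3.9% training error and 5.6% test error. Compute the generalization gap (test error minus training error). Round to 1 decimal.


Generalization gap = test_error - train_error
= 5.6 - 3.9
= 1.7%
A small gap suggests good generalization.

1.7


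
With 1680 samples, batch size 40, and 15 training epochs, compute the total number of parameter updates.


Iterations per epoch = 1680 / 40 = 42
Total updates = iterations_per_epoch * epochs
= 42 * 15
= 630

630


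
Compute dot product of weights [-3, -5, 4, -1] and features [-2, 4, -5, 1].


Element-wise products:
-3 * -2 = 6
-5 * 4 = -20
4 * -5 = -20
-1 * 1 = -1
Sum = 6 + -20 + -20 + -1
= -35

-35


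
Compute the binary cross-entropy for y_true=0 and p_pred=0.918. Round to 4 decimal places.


For y=0: Loss = -log(1-p)
= -log(1 - 0.918)
= -log(0.082)
= -(-2.501)
= 2.5010

2.5010


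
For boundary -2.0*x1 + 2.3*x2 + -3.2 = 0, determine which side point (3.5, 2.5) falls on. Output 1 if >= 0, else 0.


Compute -2.0 * 3.5 + 2.3 * 2.5 + -3.2
= -7.0 + 5.75 + -3.2
= -4.45
Since -4.45 < 0, the point is on the negative side.

0


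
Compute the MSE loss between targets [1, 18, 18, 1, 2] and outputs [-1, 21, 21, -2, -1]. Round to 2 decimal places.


Differences: [2, -3, -3, 3, 3]
Squared errors: [4, 9, 9, 9, 9]
Sum of squared errors = 40
MSE = 40 / 5 = 8.00

8.00


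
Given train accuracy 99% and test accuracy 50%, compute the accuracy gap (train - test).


Gap = train_accuracy - test_accuracy
= 99 - 50
= 49%
This large gap strongly indicates overfitting.

49


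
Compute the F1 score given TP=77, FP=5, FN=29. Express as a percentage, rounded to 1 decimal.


Precision = TP / (TP + FP) = 77 / 82 = 0.939
Recall = TP / (TP + FN) = 77 / 106 = 0.7264
F1 = 2 * P * R / (P + R)
= 2 * 0.939 * 0.7264 / (0.939 + 0.7264)
= 1.3642 / 1.6654
= 0.8191
As percentage: 81.9%

81.9


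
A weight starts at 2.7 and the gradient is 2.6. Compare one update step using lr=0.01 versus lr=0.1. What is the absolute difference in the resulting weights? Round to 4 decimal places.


With lr=0.01: w_new = 2.7 - 0.01 * 2.6 = 2.674
With lr=0.1: w_new = 2.7 - 0.1 * 2.6 = 2.44
Absolute difference = |2.674 - 2.44|
= 0.2340

0.2340


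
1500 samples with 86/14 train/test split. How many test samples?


Train samples = 1500 * 86% = 1290
Test samples = 1500 - 1290
= 210

210


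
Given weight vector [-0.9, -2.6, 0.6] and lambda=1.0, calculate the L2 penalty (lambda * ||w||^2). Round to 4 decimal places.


Squaring each weight:
(-0.9)^2 = 0.81
(-2.6)^2 = 6.76
0.6^2 = 0.36
Sum of squares = 7.93
Penalty = 1.0 * 7.93 = 7.9300

7.9300


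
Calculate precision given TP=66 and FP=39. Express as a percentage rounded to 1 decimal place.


Precision = TP / (TP + FP) * 100
= 66 / (66 + 39)
= 66 / 105
= 0.6286
= 62.9%

62.9


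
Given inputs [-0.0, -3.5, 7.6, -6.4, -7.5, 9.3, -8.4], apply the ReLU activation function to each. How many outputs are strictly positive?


ReLU(x) = max(0, x) for each element:
ReLU(-0.0) = 0
ReLU(-3.5) = 0
ReLU(7.6) = 7.6
ReLU(-6.4) = 0
ReLU(-7.5) = 0
ReLU(9.3) = 9.3
ReLU(-8.4) = 0
Active neurons (>0): 2

2


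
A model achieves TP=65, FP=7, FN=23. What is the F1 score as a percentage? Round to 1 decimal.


Precision = TP / (TP + FP) = 65 / 72 = 0.9028
Recall = TP / (TP + FN) = 65 / 88 = 0.7386
F1 = 2 * P * R / (P + R)
= 2 * 0.9028 * 0.7386 / (0.9028 + 0.7386)
= 1.3336 / 1.6414
= 0.8125
As percentage: 81.3%

81.3


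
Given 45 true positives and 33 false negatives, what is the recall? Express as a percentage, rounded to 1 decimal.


Recall = TP / (TP + FN) * 100
= 45 / (45 + 33)
= 45 / 78
= 0.5769
= 57.7%

57.7


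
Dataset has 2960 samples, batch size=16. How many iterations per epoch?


Iterations per epoch = dataset_size / batch_size
= 2960 / 16
= 185

185


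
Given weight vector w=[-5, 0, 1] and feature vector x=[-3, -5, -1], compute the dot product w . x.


Element-wise products:
-5 * -3 = 15
0 * -5 = 0
1 * -1 = -1
Sum = 15 + 0 + -1
= 14

14


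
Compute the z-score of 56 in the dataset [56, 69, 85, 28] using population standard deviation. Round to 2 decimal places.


Mean = (56 + 69 + 85 + 28) / 4 = 59.5
Variance = sum((x_i - mean)^2) / n = 436.25
Std = sqrt(436.25) = 20.8866
Z = (x - mean) / std
= (56 - 59.5) / 20.8866
= -3.5 / 20.8866
= -0.17

-0.17


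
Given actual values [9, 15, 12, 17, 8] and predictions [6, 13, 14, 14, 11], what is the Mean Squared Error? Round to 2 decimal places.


Differences: [3, 2, -2, 3, -3]
Squared errors: [9, 4, 4, 9, 9]
Sum of squared errors = 35
MSE = 35 / 5 = 7.00

7.00


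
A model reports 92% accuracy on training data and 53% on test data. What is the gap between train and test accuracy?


Gap = train_accuracy - test_accuracy
= 92 - 53
= 39%
This large gap strongly indicates overfitting.

39


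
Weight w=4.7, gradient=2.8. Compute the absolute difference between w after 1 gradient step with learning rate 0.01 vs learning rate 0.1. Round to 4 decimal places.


With lr=0.01: w_new = 4.7 - 0.01 * 2.8 = 4.672
With lr=0.1: w_new = 4.7 - 0.1 * 2.8 = 4.42
Absolute difference = |4.672 - 4.42|
= 0.2520

0.2520


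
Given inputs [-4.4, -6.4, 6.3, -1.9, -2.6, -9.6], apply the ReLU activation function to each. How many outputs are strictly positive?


ReLU(x) = max(0, x) for each element:
ReLU(-4.4) = 0
ReLU(-6.4) = 0
ReLU(6.3) = 6.3
ReLU(-1.9) = 0
ReLU(-2.6) = 0
ReLU(-9.6) = 0
Active neurons (>0): 1

1


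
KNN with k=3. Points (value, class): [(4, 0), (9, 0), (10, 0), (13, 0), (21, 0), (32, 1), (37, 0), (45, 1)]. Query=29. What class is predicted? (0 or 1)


Distances from query 29:
Point 32 (class 1): distance = 3
Point 21 (class 0): distance = 8
Point 37 (class 0): distance = 8
K=3 nearest neighbors: classes = [1, 0, 0]
Votes for class 1: 1 / 3
Majority vote => class 0

0


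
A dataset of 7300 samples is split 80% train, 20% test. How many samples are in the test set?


Train samples = 7300 * 80% = 5840
Test samples = 7300 - 5840
= 1460

1460


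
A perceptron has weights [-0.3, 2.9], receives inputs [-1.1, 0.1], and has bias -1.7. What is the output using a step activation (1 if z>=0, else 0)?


z = w . x + b
= -0.3*-1.1 + 2.9*0.1 + -1.7
= 0.33 + 0.29 + -1.7
= 0.62 + -1.7
= -1.08
Since z = -1.08 < 0, output = 0

0


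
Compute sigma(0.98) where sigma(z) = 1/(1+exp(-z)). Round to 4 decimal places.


sigmoid(z) = 1 / (1 + exp(-z))
exp(-(0.98)) = exp(-0.98) = 0.3753
1 + 0.3753 = 1.3753
1 / 1.3753 = 0.7271

0.7271


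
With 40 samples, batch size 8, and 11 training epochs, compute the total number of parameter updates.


Iterations per epoch = 40 / 8 = 5
Total updates = iterations_per_epoch * epochs
= 5 * 11
= 55

55


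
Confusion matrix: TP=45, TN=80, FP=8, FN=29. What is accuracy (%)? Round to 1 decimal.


Accuracy = (TP + TN) / (TP + TN + FP + FN) * 100
= (45 + 80) / (45 + 80 + 8 + 29)
= 125 / 162
= 0.7716
= 77.2%

77.2


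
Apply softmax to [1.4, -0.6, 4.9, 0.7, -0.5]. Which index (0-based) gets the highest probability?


Softmax is a monotonic transformation, so it preserves the argmax.
We need to find the index of the maximum logit.
Index 0: 1.4
Index 1: -0.6
Index 2: 4.9
Index 3: 0.7
Index 4: -0.5
Maximum logit = 4.9 at index 2

2


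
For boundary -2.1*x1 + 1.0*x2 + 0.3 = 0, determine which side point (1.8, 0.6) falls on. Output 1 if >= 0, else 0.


Compute -2.1 * 1.8 + 1.0 * 0.6 + 0.3
= -3.78 + 0.6 + 0.3
= -2.88
Since -2.88 < 0, the point is on the negative side.

0


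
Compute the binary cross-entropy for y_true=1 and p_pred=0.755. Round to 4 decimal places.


For y=1: Loss = -log(p)
= -log(0.755)
= -(-0.281)
= 0.2810

0.2810


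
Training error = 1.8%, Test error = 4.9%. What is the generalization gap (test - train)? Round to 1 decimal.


Generalization gap = test_error - train_error
= 4.9 - 1.8
= 3.1%
A moderate gap.

3.1


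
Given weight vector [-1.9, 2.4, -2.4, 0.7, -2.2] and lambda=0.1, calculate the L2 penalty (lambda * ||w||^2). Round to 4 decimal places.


Squaring each weight:
(-1.9)^2 = 3.61
2.4^2 = 5.76
(-2.4)^2 = 5.76
0.7^2 = 0.49
(-2.2)^2 = 4.84
Sum of squares = 20.46
Penalty = 0.1 * 20.46 = 2.0460

2.0460


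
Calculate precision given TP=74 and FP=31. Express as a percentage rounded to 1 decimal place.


Precision = TP / (TP + FP) * 100
= 74 / (74 + 31)
= 74 / 105
= 0.7048
= 70.5%

70.5


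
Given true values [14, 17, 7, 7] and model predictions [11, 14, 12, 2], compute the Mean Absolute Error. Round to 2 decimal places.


Absolute errors: [3, 3, 5, 5]
Sum of absolute errors = 16
MAE = 16 / 4 = 4.00

4.00


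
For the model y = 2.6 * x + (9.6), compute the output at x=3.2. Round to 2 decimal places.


y = 2.6 * 3.2 + (9.6)
= 8.32 + (9.6)
= 17.92

17.92


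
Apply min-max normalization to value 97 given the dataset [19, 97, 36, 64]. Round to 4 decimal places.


Min = 19, Max = 97
Range = 97 - 19 = 78
Scaled = (x - min) / (max - min)
= (97 - 19) / 78
= 78 / 78
= 1.0000

1.0000


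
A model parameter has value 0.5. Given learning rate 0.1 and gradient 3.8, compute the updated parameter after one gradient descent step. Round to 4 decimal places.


w_new = w_old - lr * gradient
= 0.5 - 0.1 * 3.8
= 0.5 - (0.38)
= 0.1200

0.1200


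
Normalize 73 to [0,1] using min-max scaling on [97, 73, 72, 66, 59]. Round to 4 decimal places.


Min = 59, Max = 97
Range = 97 - 59 = 38
Scaled = (x - min) / (max - min)
= (73 - 59) / 38
= 14 / 38
= 0.3684

0.3684


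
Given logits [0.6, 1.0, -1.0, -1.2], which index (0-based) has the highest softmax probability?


Softmax is a monotonic transformation, so it preserves the argmax.
We need to find the index of the maximum logit.
Index 0: 0.6
Index 1: 1.0
Index 2: -1.0
Index 3: -1.2
Maximum logit = 1.0 at index 1

1


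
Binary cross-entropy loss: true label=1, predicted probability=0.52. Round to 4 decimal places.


For y=1: Loss = -log(p)
= -log(0.52)
= -(-0.6539)
= 0.6539

0.6539


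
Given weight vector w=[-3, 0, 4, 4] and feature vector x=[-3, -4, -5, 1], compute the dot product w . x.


Element-wise products:
-3 * -3 = 9
0 * -4 = 0
4 * -5 = -20
4 * 1 = 4
Sum = 9 + 0 + -20 + 4
= -7

-7


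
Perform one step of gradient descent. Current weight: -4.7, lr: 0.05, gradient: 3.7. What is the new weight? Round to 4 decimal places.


w_new = w_old - lr * gradient
= -4.7 - 0.05 * 3.7
= -4.7 - (0.185)
= -4.8850

-4.8850


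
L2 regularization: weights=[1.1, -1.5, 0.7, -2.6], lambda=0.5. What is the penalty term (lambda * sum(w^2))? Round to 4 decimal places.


Squaring each weight:
1.1^2 = 1.21
(-1.5)^2 = 2.25
0.7^2 = 0.49
(-2.6)^2 = 6.76
Sum of squares = 10.71
Penalty = 0.5 * 10.71 = 5.3550

5.3550


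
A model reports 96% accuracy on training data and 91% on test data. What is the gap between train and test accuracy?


Gap = train_accuracy - test_accuracy
= 96 - 91
= 5%
This moderate gap may indicate mild overfitting.

5


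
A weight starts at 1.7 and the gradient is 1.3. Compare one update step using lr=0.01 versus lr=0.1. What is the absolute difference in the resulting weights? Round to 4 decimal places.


With lr=0.01: w_new = 1.7 - 0.01 * 1.3 = 1.687
With lr=0.1: w_new = 1.7 - 0.1 * 1.3 = 1.57
Absolute difference = |1.687 - 1.57|
= 0.1170

0.1170


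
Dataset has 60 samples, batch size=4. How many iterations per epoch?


Iterations per epoch = dataset_size / batch_size
= 60 / 4
= 15

15


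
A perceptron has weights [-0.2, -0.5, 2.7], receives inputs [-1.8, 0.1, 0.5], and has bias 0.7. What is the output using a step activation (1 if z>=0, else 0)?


z = w . x + b
= -0.2*-1.8 + -0.5*0.1 + 2.7*0.5 + 0.7
= 0.36 + -0.05 + 1.35 + 0.7
= 1.66 + 0.7
= 2.36
Since z = 2.36 >= 0, output = 1

1


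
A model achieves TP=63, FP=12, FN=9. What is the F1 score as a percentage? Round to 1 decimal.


Precision = TP / (TP + FP) = 63 / 75 = 0.84
Recall = TP / (TP + FN) = 63 / 72 = 0.875
F1 = 2 * P * R / (P + R)
= 2 * 0.84 * 0.875 / (0.84 + 0.875)
= 1.47 / 1.715
= 0.8571
As percentage: 85.7%

85.7


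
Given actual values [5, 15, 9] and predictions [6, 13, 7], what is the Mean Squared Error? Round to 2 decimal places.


Differences: [-1, 2, 2]
Squared errors: [1, 4, 4]
Sum of squared errors = 9
MSE = 9 / 3 = 3.00

3.00


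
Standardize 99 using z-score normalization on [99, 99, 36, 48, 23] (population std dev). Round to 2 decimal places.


Mean = (99 + 99 + 36 + 48 + 23) / 5 = 61.0
Variance = sum((x_i - mean)^2) / n = 1025.2
Std = sqrt(1025.2) = 32.0187
Z = (x - mean) / std
= (99 - 61.0) / 32.0187
= 38.0 / 32.0187
= 1.19

1.19


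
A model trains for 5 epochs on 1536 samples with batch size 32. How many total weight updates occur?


Iterations per epoch = 1536 / 32 = 48
Total updates = iterations_per_epoch * epochs
= 48 * 5
= 240

240


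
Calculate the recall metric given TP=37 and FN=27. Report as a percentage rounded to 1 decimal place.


Recall = TP / (TP + FN) * 100
= 37 / (37 + 27)
= 37 / 64
= 0.5781
= 57.8%

57.8


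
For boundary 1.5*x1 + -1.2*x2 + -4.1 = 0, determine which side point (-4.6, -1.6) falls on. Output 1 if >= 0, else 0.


Compute 1.5 * -4.6 + -1.2 * -1.6 + -4.1
= -6.9 + 1.92 + -4.1
= -9.08
Since -9.08 < 0, the point is on the negative side.

0


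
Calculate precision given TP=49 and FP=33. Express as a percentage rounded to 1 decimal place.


Precision = TP / (TP + FP) * 100
= 49 / (49 + 33)
= 49 / 82
= 0.5976
= 59.8%

59.8


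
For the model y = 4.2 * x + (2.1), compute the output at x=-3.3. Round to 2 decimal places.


y = 4.2 * -3.3 + (2.1)
= -13.86 + (2.1)
= -11.76

-11.76


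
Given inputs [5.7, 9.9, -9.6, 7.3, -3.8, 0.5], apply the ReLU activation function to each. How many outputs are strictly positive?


ReLU(x) = max(0, x) for each element:
ReLU(5.7) = 5.7
ReLU(9.9) = 9.9
ReLU(-9.6) = 0
ReLU(7.3) = 7.3
ReLU(-3.8) = 0
ReLU(0.5) = 0.5
Active neurons (>0): 4

4


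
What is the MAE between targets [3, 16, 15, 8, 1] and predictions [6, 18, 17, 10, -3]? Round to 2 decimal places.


Absolute errors: [3, 2, 2, 2, 4]
Sum of absolute errors = 13
MAE = 13 / 5 = 2.60

2.60


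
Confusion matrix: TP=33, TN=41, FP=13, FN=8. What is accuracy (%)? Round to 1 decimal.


Accuracy = (TP + TN) / (TP + TN + FP + FN) * 100
= (33 + 41) / (33 + 41 + 13 + 8)
= 74 / 95
= 0.7789
= 77.9%

77.9


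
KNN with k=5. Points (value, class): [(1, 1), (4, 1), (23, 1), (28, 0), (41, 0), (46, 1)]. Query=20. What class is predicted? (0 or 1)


Distances from query 20:
Point 23 (class 1): distance = 3
Point 28 (class 0): distance = 8
Point 4 (class 1): distance = 16
Point 1 (class 1): distance = 19
Point 41 (class 0): distance = 21
K=5 nearest neighbors: classes = [1, 0, 1, 1, 0]
Votes for class 1: 3 / 5
Majority vote => class 1

1


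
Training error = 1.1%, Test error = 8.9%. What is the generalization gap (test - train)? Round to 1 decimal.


Generalization gap = test_error - train_error
= 8.9 - 1.1
= 7.8%
A moderate gap.

7.8


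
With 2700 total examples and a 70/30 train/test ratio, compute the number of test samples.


Train samples = 2700 * 70% = 1890
Test samples = 2700 - 1890
= 810

810


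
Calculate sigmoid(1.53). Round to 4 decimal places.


sigmoid(z) = 1 / (1 + exp(-z))
exp(-(1.53)) = exp(-1.53) = 0.2165
1 + 0.2165 = 1.2165
1 / 1.2165 = 0.8220

0.8220


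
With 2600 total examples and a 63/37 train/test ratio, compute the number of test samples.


Train samples = 2600 * 63% = 1638
Test samples = 2600 - 1638
= 962

962


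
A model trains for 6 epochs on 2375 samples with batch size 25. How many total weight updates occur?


Iterations per epoch = 2375 / 25 = 95
Total updates = iterations_per_epoch * epochs
= 95 * 6
= 570

570


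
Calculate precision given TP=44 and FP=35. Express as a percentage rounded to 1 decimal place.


Precision = TP / (TP + FP) * 100
= 44 / (44 + 35)
= 44 / 79
= 0.557
= 55.7%

55.7


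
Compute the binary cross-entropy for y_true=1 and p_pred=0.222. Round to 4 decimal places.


For y=1: Loss = -log(p)
= -log(0.222)
= -(-1.5051)
= 1.5051

1.5051


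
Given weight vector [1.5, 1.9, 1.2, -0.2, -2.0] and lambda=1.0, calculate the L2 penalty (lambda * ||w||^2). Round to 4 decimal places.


Squaring each weight:
1.5^2 = 2.25
1.9^2 = 3.61
1.2^2 = 1.44
(-0.2)^2 = 0.04
(-2.0)^2 = 4.0
Sum of squares = 11.34
Penalty = 1.0 * 11.34 = 11.3400

11.3400


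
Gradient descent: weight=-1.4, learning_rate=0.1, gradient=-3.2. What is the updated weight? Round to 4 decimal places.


w_new = w_old - lr * gradient
= -1.4 - 0.1 * -3.2
= -1.4 - (-0.32)
= -1.0800

-1.0800


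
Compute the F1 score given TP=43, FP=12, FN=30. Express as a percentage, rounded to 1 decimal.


Precision = TP / (TP + FP) = 43 / 55 = 0.7818
Recall = TP / (TP + FN) = 43 / 73 = 0.589
F1 = 2 * P * R / (P + R)
= 2 * 0.7818 * 0.589 / (0.7818 + 0.589)
= 0.921 / 1.3709
= 0.6719
As percentage: 67.2%

67.2


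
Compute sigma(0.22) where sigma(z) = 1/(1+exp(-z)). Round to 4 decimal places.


sigmoid(z) = 1 / (1 + exp(-z))
exp(-(0.22)) = exp(-0.22) = 0.8025
1 + 0.8025 = 1.8025
1 / 1.8025 = 0.5548

0.5548


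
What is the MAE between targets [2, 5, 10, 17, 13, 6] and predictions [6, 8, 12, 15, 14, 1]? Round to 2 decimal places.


Absolute errors: [4, 3, 2, 2, 1, 5]
Sum of absolute errors = 17
MAE = 17 / 6 = 2.83

2.83


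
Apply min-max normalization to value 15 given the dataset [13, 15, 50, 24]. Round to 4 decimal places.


Min = 13, Max = 50
Range = 50 - 13 = 37
Scaled = (x - min) / (max - min)
= (15 - 13) / 37
= 2 / 37
= 0.0541

0.0541


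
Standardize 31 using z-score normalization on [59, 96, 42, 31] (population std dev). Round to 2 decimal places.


Mean = (59 + 96 + 42 + 31) / 4 = 57.0
Variance = sum((x_i - mean)^2) / n = 606.5
Std = sqrt(606.5) = 24.6272
Z = (x - mean) / std
= (31 - 57.0) / 24.6272
= -26.0 / 24.6272
= -1.06

-1.06


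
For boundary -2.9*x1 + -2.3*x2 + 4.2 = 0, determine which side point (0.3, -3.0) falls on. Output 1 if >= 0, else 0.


Compute -2.9 * 0.3 + -2.3 * -3.0 + 4.2
= -0.87 + 6.9 + 4.2
= 10.23
Since 10.23 >= 0, the point is on the positive side.

1


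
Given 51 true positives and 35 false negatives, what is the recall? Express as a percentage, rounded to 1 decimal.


Recall = TP / (TP + FN) * 100
= 51 / (51 + 35)
= 51 / 86
= 0.593
= 59.3%

59.3


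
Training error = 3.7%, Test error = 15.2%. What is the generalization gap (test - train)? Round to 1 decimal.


Generalization gap = test_error - train_error
= 15.2 - 3.7
= 11.5%
A large gap suggests overfitting.

11.5


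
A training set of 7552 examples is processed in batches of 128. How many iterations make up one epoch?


Iterations per epoch = dataset_size / batch_size
= 7552 / 128
= 59

59


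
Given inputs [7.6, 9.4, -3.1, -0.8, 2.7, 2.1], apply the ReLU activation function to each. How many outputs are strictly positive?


ReLU(x) = max(0, x) for each element:
ReLU(7.6) = 7.6
ReLU(9.4) = 9.4
ReLU(-3.1) = 0
ReLU(-0.8) = 0
ReLU(2.7) = 2.7
ReLU(2.1) = 2.1
Active neurons (>0): 4

4


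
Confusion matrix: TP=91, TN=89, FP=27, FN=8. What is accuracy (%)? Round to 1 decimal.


Accuracy = (TP + TN) / (TP + TN + FP + FN) * 100
= (91 + 89) / (91 + 89 + 27 + 8)
= 180 / 215
= 0.8372
= 83.7%

83.7


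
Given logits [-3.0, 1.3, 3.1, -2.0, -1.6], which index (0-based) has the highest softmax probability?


Softmax is a monotonic transformation, so it preserves the argmax.
We need to find the index of the maximum logit.
Index 0: -3.0
Index 1: 1.3
Index 2: 3.1
Index 3: -2.0
Index 4: -1.6
Maximum logit = 3.1 at index 2

2


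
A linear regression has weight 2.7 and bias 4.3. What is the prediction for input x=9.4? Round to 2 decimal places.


y = 2.7 * 9.4 + (4.3)
= 25.38 + (4.3)
= 29.68

29.68


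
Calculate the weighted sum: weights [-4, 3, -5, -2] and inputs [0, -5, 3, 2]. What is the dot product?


Element-wise products:
-4 * 0 = 0
3 * -5 = -15
-5 * 3 = -15
-2 * 2 = -4
Sum = 0 + -15 + -15 + -4
= -34

-34


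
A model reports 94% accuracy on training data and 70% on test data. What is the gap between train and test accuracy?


Gap = train_accuracy - test_accuracy
= 94 - 70
= 24%
This large gap strongly indicates overfitting.

24


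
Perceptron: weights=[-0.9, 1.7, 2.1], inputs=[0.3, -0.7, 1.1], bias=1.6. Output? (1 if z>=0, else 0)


z = w . x + b
= -0.9*0.3 + 1.7*-0.7 + 2.1*1.1 + 1.6
= -0.27 + -1.19 + 2.31 + 1.6
= 0.85 + 1.6
= 2.45
Since z = 2.45 >= 0, output = 1

1


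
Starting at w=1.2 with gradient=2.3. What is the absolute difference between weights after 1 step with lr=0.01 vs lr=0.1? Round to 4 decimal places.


With lr=0.01: w_new = 1.2 - 0.01 * 2.3 = 1.177
With lr=0.1: w_new = 1.2 - 0.1 * 2.3 = 0.97
Absolute difference = |1.177 - 0.97|
= 0.2070

0.2070


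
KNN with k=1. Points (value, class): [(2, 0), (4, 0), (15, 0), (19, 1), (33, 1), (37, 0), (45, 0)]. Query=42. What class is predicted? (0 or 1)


Distances from query 42:
Point 45 (class 0): distance = 3
K=1 nearest neighbors: classes = [0]
Votes for class 1: 0 / 1
Majority vote => class 0

0


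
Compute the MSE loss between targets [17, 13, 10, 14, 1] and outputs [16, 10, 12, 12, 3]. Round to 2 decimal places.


Differences: [1, 3, -2, 2, -2]
Squared errors: [1, 9, 4, 4, 4]
Sum of squared errors = 22
MSE = 22 / 5 = 4.40

4.40


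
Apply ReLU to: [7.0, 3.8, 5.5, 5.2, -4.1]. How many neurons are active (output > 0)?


ReLU(x) = max(0, x) for each element:
ReLU(7.0) = 7.0
ReLU(3.8) = 3.8
ReLU(5.5) = 5.5
ReLU(5.2) = 5.2
ReLU(-4.1) = 0
Active neurons (>0): 4

4


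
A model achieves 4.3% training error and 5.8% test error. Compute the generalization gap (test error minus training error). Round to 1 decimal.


Generalization gap = test_error - train_error
= 5.8 - 4.3
= 1.5%
A small gap suggests good generalization.

1.5


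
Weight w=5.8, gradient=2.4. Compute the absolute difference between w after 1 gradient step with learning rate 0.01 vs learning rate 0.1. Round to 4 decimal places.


With lr=0.01: w_new = 5.8 - 0.01 * 2.4 = 5.776
With lr=0.1: w_new = 5.8 - 0.1 * 2.4 = 5.56
Absolute difference = |5.776 - 5.56|
= 0.2160

0.2160


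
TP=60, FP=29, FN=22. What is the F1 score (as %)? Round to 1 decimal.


Precision = TP / (TP + FP) = 60 / 89 = 0.6742
Recall = TP / (TP + FN) = 60 / 82 = 0.7317
F1 = 2 * P * R / (P + R)
= 2 * 0.6742 * 0.7317 / (0.6742 + 0.7317)
= 0.9866 / 1.4059
= 0.7018
As percentage: 70.2%

70.2


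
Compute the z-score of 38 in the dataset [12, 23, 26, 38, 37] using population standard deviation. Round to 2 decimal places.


Mean = (12 + 23 + 26 + 38 + 37) / 5 = 27.2
Variance = sum((x_i - mean)^2) / n = 92.56
Std = sqrt(92.56) = 9.6208
Z = (x - mean) / std
= (38 - 27.2) / 9.6208
= 10.8 / 9.6208
= 1.12

1.12


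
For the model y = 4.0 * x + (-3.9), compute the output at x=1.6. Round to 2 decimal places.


y = 4.0 * 1.6 + (-3.9)
= 6.4 + (-3.9)
= 2.50

2.50


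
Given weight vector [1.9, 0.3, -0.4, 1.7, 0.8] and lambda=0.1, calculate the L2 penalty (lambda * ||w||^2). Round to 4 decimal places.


Squaring each weight:
1.9^2 = 3.61
0.3^2 = 0.09
(-0.4)^2 = 0.16
1.7^2 = 2.89
0.8^2 = 0.64
Sum of squares = 7.39
Penalty = 0.1 * 7.39 = 0.7390

0.7390


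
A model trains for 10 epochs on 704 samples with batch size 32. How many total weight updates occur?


Iterations per epoch = 704 / 32 = 22
Total updates = iterations_per_epoch * epochs
= 22 * 10
= 220

220


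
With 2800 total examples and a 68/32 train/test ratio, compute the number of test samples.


Train samples = 2800 * 68% = 1904
Test samples = 2800 - 1904
= 896

896


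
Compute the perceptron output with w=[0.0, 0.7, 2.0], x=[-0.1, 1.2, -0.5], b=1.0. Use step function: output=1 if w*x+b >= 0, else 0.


z = w . x + b
= 0.0*-0.1 + 0.7*1.2 + 2.0*-0.5 + 1.0
= -0.0 + 0.84 + -1.0 + 1.0
= -0.16 + 1.0
= 0.84
Since z = 0.84 >= 0, output = 1

1
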